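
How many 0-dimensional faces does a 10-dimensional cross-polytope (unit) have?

f_0(10-orthoplex) = 2^1 · (10 choose 1) = 20.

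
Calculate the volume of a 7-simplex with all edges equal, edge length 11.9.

Volume = 11.9^7 · √(8/2^7) / 7! ≈ 1676.25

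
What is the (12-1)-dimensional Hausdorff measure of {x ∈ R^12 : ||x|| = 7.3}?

S_12(7.3) = 2·π^(12/2)·(7.3)^11 / Γ(12/2) ≈ 5.02689e+10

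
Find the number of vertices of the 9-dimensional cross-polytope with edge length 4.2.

An n-cross-polytope has 2n vertices; here n = 9, giving 18.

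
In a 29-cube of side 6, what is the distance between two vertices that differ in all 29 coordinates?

d = √(6² + 6² + ... + 6²) [29 terms] = √(29·6²) = 6√29 ≈ 32.311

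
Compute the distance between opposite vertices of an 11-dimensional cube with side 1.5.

d = √(1.5² + 1.5² + ... + 1.5²) [11 terms] = √(11·1.5²) = 1.5√11 ≈ 4.97494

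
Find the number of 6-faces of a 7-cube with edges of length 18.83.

Choose 6 of 7 axes to span the face (C(7,6) = 7 ways), then fix each of the remaining 1 coordinate at one of its two extreme values (2^1 = 2 ways): 7·2 = 14.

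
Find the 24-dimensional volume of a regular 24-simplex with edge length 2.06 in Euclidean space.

V_24 = √(25) · 2.06^24 / (24! · 2^(24/2)) ≈ 6.70993e-20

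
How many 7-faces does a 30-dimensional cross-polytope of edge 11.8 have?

An n-cross-polytope has 2^(k+1)·C(n,k+1) k-faces. Here 2^8·C(30,8) = 256·5852925 = 1498348800.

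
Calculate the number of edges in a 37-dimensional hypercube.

The 37-cube has n·2^(n-1) = 37·2^36 = 37·68719476736 = 2542620639232 edges.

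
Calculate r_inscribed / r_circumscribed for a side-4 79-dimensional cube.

r_in / r_out = (4/2) / (4√79/2) = 1/√79 ≈ 0.112509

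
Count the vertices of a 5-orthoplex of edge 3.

The 5-dimensional cross-polytope has 2n = 2·5 = 10 vertices.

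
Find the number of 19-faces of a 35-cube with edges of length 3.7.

f_19(35-cube) = (35 choose 19) · 2^16 = 266071503667200.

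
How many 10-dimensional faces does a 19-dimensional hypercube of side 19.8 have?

Choose 10 of 19 axes to span the face (C(19,10) = 92378 ways), then fix each of the remaining 9 coordinates at one of its two extreme values (2^9 = 512 ways): 92378·512 = 47297536.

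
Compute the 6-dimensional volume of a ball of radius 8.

Volume = π^{6/2}·(8)^6/Γ(4) = 131072·π^3/3 ≈ 1.35468e+06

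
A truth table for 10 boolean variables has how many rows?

The 10-cube has 2^10 = 1024 vertices.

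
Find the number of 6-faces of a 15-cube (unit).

An n-cube has C(n,k)·2^(n-k) k-faces. Here C(15,6)·2^9 = 5005·512 = 2562560.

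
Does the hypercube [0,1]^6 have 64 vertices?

True. The 6-cube has 2^6 = 64 vertices.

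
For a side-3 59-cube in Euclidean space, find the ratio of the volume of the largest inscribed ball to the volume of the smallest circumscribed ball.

Volume scales as r^n, and r_in/r_out = 1/√59, giving (1/√59)^59 ≈ 5.75262e-53.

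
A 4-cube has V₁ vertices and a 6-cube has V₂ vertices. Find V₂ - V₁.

V₁ = 2^4 = 16. V₂ = 2^6 = 64. V₂ - V₁ = 48.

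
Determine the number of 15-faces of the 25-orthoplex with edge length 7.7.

f_15(25-orthoplex) = 2^16 · (25 choose 16) = 133888409600.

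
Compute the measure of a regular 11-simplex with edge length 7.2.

Volume = 7.2^11 · √(12/2^11) / 11! ≈ 5.16925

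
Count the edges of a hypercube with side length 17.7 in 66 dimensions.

An n-cube has n·2^(n-1) edges. With n = 66: 66·36893488147419103232 = 2434970217729660813312.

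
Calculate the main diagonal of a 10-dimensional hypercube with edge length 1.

Diagonal = √10 · 1 ≈ 3.16228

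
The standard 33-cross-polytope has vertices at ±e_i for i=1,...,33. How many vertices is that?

The 33-dimensional cross-polytope has 2n = 2·33 = 66 vertices.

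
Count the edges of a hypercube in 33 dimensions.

Number of 1-faces = C(33,1)·2^(33-1) = 33·4294967296 = 141733920768.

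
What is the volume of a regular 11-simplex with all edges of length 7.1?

V_11 = √(12) · 7.1^11 / (11! · 2^(11/2)) ≈ 4.43212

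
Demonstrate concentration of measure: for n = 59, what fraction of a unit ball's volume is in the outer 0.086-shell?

1 - (1-0.086)^59 ≈ 0.995036 ≈ 99.50%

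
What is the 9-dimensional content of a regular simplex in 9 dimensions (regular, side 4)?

V = (4^9 / 9!) · √((9+1) / 2^9) ≈ 0.100958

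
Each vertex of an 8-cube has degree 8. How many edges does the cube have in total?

Each of the 2^8 = 256 vertices has degree 8; total edges = 8·2^8/2 = 1024.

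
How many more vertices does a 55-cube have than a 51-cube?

The 55-cube has 2^55 = 36028797018963968 vertices. The 51-cube has 2^51 = 2251799813685248 vertices. Difference: 36028797018963968 - 2251799813685248 = 33776997205278720.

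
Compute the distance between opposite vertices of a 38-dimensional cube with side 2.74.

d = √(2.74² + 2.74² + ... + 2.74²) [38 terms] = √(38·2.74²) = 2.74√38 ≈ 16.8905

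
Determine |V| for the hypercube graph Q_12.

An n-cube has 2^n vertices; for n = 12 that is 2^12 = 4096.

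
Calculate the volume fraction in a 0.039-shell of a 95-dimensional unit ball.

V(inner)/V(outer) = ((1-0.039)/1)^95 ≈ 0.02284, so the shell fraction is 0.977159.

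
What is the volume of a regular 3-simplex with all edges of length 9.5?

Volume = (√2/12) · 9.5³ = 101.043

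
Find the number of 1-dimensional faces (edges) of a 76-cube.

Number of 1-faces = C(76,1)·2^(76-1) = 76·37778931862957161709568 = 2871198821584744289927168.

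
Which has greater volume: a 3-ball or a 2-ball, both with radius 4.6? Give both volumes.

V_3(4.6) ≈ 407.72. V_2(4.6) ≈ 66.4761. The 3-ball is larger.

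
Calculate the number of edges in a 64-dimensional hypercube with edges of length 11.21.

An n-cube has n·2^(n-1) edges. With n = 64: 64·9223372036854775808 = 590295810358705651712.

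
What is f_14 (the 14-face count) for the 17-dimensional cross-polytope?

f_14(17-orthoplex) = 2^15 · (17 choose 15) = 4456448.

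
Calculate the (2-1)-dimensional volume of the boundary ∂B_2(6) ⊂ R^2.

S_2(6) = 2·π^(2/2)·(6)^1 / Γ(2/2) = 2πr = 2π·6 ≈ 37.6991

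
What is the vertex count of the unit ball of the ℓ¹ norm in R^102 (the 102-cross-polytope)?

The vertices are ±e_1, ..., ±e_102, so there are 2·102 = 204.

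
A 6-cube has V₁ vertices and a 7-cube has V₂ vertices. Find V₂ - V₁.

V₁ = 2^6 = 64. V₂ = 2^7 = 128. V₂ - V₁ = 64.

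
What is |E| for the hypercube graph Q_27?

Number of 1-faces = C(27,1)·2^(27-1) = 27·67108864 = 1811939328.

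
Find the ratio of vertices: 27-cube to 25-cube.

The 27-cube has 2^27 = 134217728 vertices. The 25-cube has 2^25 = 33554432 vertices. Ratio: 134217728/33554432 = 4.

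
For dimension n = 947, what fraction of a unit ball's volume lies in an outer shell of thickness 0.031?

1 - (1-0.031)^947 ≈ 1 - 1.118e-13 ≈ (100 - 1.12e-11)%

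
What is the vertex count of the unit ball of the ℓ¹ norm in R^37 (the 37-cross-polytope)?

The 37-dimensional cross-polytope has 2n = 2·37 = 74 vertices.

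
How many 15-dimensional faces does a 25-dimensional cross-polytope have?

Each 15-face is the convex hull of 16 vertices, one chosen as ±e_i from each of 16 distinct axes: 2^16·C(25,16) = 133888409600.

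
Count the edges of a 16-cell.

Number of 1-faces = 2^(1+1) · C(4,1+1) = 4 · 6 = 24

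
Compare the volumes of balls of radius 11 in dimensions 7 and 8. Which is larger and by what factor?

V_7(11) ≈ 9.20723e+07, V_8(11) ≈ 8.70021e+08. The 8-ball is larger by a factor of 9.449.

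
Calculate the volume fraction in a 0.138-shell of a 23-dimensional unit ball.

Shell fraction = 1 - (1-0.138)^23 ≈ 0.96714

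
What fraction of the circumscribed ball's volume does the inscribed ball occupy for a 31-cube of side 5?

V_in / V_out = (r_in/r_out)^31 = (1/√31)^31 = 31^(-31/2) ≈ 7.65409e-24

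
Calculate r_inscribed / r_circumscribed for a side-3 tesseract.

r_in = 3/2 (half the side); r_out = 3√4/2 (half the diagonal). Ratio = 1/√4 ≈ 0.5.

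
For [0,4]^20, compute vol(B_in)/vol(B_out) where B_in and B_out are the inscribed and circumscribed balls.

The radii are 4/2 and 4√20/2, so the volume ratio is (1/√20)^20 = 20^{-20/2} ≈ 9.76562e-14.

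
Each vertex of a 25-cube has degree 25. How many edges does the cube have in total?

The 25-cube has n·2^(n-1) = 25·2^24 = 25·16777216 = 419430400 edges.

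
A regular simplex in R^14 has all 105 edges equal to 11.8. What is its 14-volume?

V = (11.8^14 / 14!) · √((14+1) / 2^14) ≈ 352.189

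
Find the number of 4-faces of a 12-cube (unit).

An n-cube has C(n,k)·2^(n-k) k-faces. Here C(12,4)·2^8 = 495·256 = 126720.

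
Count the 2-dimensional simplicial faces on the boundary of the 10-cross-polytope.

Each 2-face is the convex hull of 3 vertices, one chosen as ±e_i from each of 3 distinct axes: 2^3·C(10,3) = 960.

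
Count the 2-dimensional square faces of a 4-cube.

Choose 2 of 4 axes to span the face (C(4,2) = 6 ways), then fix each of the remaining 2 coordinates at one of its two extreme values (2^2 = 4 ways): 6·4 = 24.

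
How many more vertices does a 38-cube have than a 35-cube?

The 38-cube has 2^38 = 274877906944 vertices. The 35-cube has 2^35 = 34359738368 vertices. Difference: 274877906944 - 34359738368 = 240518168576.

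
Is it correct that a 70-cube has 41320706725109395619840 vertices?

False. The 70-cube has 2^70 = 1180591620717411303424 vertices.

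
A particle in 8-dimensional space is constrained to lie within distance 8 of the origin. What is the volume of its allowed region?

V = 2097152·π^4/3 ≈ 6.80939e+07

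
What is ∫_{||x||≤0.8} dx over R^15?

Volume = π^{15/2}·(0.8)^15/Γ(17/2) ≈ 0.0134208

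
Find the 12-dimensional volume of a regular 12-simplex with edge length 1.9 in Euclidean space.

For a regular n-simplex with edge a, V = (a^n / n!)·√((n+1)/2^n). With a=1.9, n=12: V ≈ 2.60314e-07.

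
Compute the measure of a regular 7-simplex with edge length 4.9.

For a regular n-simplex with edge a, V = (a^n / n!)·√((n+1)/2^n). With a=4.9, n=7: V ≈ 3.3642.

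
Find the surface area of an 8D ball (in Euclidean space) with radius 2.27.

S_8(2.27) = 2·π^(8/2)·(2.27)^7 / Γ(8/2) ≈ 10084.6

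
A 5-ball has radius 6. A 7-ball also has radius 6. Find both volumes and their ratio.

V_5(6) ≈ 40931.2. V_7(6) ≈ 1.32263e+06. Ratio V_5/V_7 ≈ 0.03095.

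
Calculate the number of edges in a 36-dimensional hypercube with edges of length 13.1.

Each of the 2^36 = 68719476736 vertices has degree 36; total edges = 36·2^36/2 = 1236950581248.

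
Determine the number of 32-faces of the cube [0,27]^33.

Choose 32 of 33 axes to span the face (C(33,32) = 33 ways), then fix each of the remaining 1 coordinate at one of its two extreme values (2^1 = 2 ways): 33·2 = 66.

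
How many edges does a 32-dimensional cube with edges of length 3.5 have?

An n-cube has n·2^(n-1) edges. With n = 32: 32·2147483648 = 68719476736.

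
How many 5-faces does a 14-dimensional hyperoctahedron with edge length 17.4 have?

An n-cross-polytope has 2^(k+1)·C(n,k+1) k-faces. Here 2^6·C(14,6) = 64·3003 = 192192.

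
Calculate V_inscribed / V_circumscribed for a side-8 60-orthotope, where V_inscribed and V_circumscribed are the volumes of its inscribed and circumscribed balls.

V_in / V_out = (r_in/r_out)^60 = (1/√60)^60 = 60^(-60/2) ≈ 4.52337e-54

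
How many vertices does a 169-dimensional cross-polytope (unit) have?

The 169-dimensional cross-polytope has 2n = 2·169 = 338 vertices.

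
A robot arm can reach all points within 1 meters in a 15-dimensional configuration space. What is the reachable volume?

Volume = π^{15/2}·(1)^15/Γ(17/2) = 256·π^7/2027025 ≈ 0.381443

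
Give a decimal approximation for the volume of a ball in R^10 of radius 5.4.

V_10(5.4) = π^(10/2) · (5.4)^10 / Γ(10/2 + 1) ≈ 5.37658e+07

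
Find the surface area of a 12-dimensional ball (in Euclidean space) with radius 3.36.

The surface area of an n-ball is 2π^(n/2) r^(n-1) / Γ(n/2). For n=12, r=3.36: 9.8737e+06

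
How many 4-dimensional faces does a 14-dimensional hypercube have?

Number of 4-faces = C(14,4) · 2^(14-4) = 1001 · 1024 = 1025024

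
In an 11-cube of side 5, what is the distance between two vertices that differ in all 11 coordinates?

Diagonal = √11 · 5 ≈ 16.5831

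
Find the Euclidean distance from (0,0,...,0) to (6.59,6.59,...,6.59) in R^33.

Diagonal = √33 · 6.59 ≈ 37.8567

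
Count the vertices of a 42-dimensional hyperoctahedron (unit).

The 42-dimensional cross-polytope has 2n = 2·42 = 84 vertices.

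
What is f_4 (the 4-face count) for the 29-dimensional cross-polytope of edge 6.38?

An n-cross-polytope has 2^(k+1)·C(n,k+1) k-faces. Here 2^5·C(29,5) = 32·118755 = 3800160.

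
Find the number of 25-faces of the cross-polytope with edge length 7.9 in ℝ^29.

Each 25-face is the convex hull of 26 vertices, one chosen as ±e_i from each of 26 distinct axes: 2^26·C(29,26) = 245215789056.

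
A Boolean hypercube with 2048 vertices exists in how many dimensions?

The n-cube has 2^n vertices, and 2048 = 2^11, so n = 11.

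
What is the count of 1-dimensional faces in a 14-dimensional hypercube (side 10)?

Number of 1-faces = C(14,1) · 2^(14-1) = 14 · 8192 = 114688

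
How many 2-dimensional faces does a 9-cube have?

Number of 2-faces = C(9,2) · 2^(9-2) = 36 · 128 = 4608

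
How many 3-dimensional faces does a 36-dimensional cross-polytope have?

Number of 3-faces = 2^(3+1) · C(36,3+1) = 16 · 58905 = 942480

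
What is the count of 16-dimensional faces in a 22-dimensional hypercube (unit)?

Number of 16-faces = C(22,16) · 2^(22-16) = 74613 · 64 = 4775232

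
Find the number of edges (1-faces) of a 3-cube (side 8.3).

An n-cube has C(n,k)·2^(n-k) k-faces. Here C(3,1)·2^2 = 3·4 = 12.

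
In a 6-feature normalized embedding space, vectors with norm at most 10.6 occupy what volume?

Volume = π^{6/2}·(10.6)^6/Γ(4) ≈ 7.3305e+06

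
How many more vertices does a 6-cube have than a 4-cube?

The 6-cube has 2^6 = 64 vertices. The 4-cube has 2^4 = 16 vertices. Difference: 64 - 16 = 48.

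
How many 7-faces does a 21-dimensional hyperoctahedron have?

Each 7-face is the convex hull of 8 vertices, one chosen as ±e_i from each of 8 distinct axes: 2^8·C(21,8) = 52093440.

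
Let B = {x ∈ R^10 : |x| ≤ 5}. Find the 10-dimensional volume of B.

V = 1953125·π^5/24 ≈ 2.49039e+07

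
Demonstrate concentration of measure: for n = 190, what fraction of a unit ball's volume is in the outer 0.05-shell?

1 - (1-0.05)^190 ≈ 0.999941 ≈ 99.9941%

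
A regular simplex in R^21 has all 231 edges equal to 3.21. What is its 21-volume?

V = (3.21^21 / 21!) · √((21+1) / 2^21) ≈ 2.74573e-12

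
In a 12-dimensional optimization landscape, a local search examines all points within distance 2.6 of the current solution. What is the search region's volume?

Volume = π^{12/2}·(2.6)^12/Γ(7) ≈ 127423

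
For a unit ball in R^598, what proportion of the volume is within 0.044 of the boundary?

1 - (1-0.044)^598 ≈ 1 - 2.06e-12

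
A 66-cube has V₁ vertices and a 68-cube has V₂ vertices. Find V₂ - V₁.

V₁ = 2^66 = 73786976294838206464. V₂ = 2^68 = 295147905179352825856. V₂ - V₁ = 221360928884514619392.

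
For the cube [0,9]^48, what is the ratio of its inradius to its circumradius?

Ratio = (s/2)/(s√48/2) = 48^(-1/2) ≈ 0.144338.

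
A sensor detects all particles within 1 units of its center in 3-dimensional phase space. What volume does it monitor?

Volume = π^{3/2}·(1)^3/Γ(5/2) = 4·π/3 ≈ 4.18879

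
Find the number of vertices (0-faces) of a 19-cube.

An n-cube has C(n,k)·2^(n-k) k-faces. Here C(19,0)·2^19 = 1·524288 = 524288.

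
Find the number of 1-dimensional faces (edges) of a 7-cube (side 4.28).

Number of 1-faces = C(7,1)·2^(7-1) = 7·64 = 448.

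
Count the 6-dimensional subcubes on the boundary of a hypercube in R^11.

Number of 6-faces = C(11,6) · 2^(11-6) = 462 · 32 = 14784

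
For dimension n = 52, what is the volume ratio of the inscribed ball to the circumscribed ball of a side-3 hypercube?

The radii are 3/2 and 3√52/2, so the volume ratio is (1/√52)^52 = 52^{-52/2} ≈ 2.42054e-45.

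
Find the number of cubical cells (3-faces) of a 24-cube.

Choose 3 of 24 axes to span the face (C(24,3) = 2024 ways), then fix each of the remaining 21 coordinates at one of its two extreme values (2^21 = 2097152 ways): 2024·2097152 = 4244635648.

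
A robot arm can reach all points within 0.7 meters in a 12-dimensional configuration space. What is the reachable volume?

Volume = π^{12/2}·(0.7)^12/Γ(7) ≈ 0.0184818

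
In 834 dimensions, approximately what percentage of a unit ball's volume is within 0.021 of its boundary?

1 - (1-0.021)^834 ≈ 0.9999999795 ≈ 99.999998%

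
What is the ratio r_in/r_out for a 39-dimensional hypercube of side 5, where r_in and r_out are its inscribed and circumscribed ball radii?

Ratio = (s/2)/(s√39/2) = 39^(-1/2) ≈ 0.160128.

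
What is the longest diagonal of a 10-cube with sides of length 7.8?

||(7.8,7.8,...,7.8)|| = √(10)·7.8 ≈ 24.6658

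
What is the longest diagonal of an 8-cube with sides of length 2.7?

The space diagonal of an n-cube of side s is s√n. Here 2.7·√8 ≈ 7.63675.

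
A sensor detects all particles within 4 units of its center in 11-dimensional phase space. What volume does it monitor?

Volume = π^{11/2}·(4)^11/Γ(13/2) = 268435456·π^5/10395 ≈ 7.9025e+06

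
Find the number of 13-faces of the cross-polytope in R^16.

An n-cross-polytope has 2^(k+1)·C(n,k+1) k-faces. Here 2^14·C(16,14) = 16384·120 = 1966080.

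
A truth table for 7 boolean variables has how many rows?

Number of vertices = 2^7 = 128.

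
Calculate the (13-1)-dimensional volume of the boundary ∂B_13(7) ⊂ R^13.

S = n·V_n(r)/r = 13·V_13(7)/7 (volume-to-surface relation), giving 253097823104·π^6/1485 ≈ 1.63856e+11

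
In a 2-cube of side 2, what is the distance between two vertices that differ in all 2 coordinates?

Diagonal = √2 · 2 ≈ 2.82843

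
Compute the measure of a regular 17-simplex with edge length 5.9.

V_17 = √(18) · 5.9^17 / (17! · 2^(17/2)) ≈ 0.00041908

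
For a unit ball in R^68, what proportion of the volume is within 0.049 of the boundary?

V(inner)/V(outer) = ((1-0.049)/1)^68 ≈ 0.03283, so the shell fraction is 0.96717.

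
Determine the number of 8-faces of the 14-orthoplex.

f_8(14-orthoplex) = 2^9 · (14 choose 9) = 1025024.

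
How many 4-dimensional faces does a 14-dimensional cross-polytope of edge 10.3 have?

Each 4-face is the convex hull of 5 vertices, one chosen as ±e_i from each of 5 distinct axes: 2^5·C(14,5) = 64064.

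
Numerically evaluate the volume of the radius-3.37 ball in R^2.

V_2(3.37) = π^(2/2) · (3.37)^2 / Γ(2/2 + 1) ≈ 35.6788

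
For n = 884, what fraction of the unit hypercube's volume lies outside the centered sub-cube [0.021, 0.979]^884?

Shell fraction = 1 - (1-0.042)^884 ≈ 1 - 3.366e-17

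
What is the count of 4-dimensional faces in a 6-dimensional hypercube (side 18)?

An n-cube has C(n,k)·2^(n-k) k-faces. Here C(6,4)·2^2 = 15·4 = 60.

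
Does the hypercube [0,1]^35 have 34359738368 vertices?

True. The 35-cube has 2^35 = 34359738368 vertices.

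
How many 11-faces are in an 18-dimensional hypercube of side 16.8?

f_11(18-cube) = (18 choose 11) · 2^7 = 4073472.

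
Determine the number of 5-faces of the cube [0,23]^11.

An n-cube has C(n,k)·2^(n-k) k-faces. Here C(11,5)·2^6 = 462·64 = 29568.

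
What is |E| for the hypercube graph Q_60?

An n-cube has n·2^(n-1) edges. With n = 60: 60·576460752303423488 = 34587645138205409280.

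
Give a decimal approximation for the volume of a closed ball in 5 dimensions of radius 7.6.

V_5(7.6) = π^(5/2) · (7.6)^5 / Γ(5/2 + 1) ≈ 133465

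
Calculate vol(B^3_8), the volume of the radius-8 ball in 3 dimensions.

V = 2048·π/3 ≈ 2144.66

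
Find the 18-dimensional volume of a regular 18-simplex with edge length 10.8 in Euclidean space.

For a regular n-simplex with edge a, V = (a^n / n!)·√((n+1)/2^n). With a=10.8, n=18: V ≈ 5.31366.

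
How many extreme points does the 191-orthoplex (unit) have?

The 191-dimensional cross-polytope has 2n = 2·191 = 382 vertices.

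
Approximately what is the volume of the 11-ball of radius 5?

V_11(5) = π^(11/2) · (5)^11 / Γ(11/2 + 1) = 625000000·π^5/2079 ≈ 9.19973e+07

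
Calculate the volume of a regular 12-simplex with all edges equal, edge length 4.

V = (4^12 / 12!) · √((12+1) / 2^12) ≈ 0.00197322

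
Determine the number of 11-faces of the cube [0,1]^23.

f_11(23-cube) = (23 choose 11) · 2^12 = 5538111488.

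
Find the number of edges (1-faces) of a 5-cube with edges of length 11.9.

Number of 1-faces = C(5,1) · 2^(5-1) = 5 · 16 = 80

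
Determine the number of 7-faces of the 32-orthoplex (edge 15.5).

An n-cross-polytope has 2^(k+1)·C(n,k+1) k-faces. Here 2^8·C(32,8) = 256·10518300 = 2692684800.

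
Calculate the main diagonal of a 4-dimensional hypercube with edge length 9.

d = √(9² + 9² + ... + 9²) [4 terms] = √(4·9²) = 9√4 = 18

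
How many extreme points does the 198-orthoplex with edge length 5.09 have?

An n-cross-polytope has 2n vertices; here n = 198, giving 396.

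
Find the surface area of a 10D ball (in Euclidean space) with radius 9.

The surface area of an n-ball is 2π^(n/2) r^(n-1) / Γ(n/2). For n=10, r=9: 129140163·π^5/4 ≈ 9.87986e+09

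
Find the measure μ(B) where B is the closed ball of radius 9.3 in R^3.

Volume = π^{3/2}·(9.3)^3/Γ(5/2) ≈ 3369.28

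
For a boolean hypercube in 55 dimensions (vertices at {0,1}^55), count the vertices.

Number of vertices = 2^55 = 36028797018963968.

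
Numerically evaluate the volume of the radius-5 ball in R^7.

V = 250000·π^3/21 ≈ 369122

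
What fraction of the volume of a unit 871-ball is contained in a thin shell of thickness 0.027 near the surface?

V(inner)/V(outer) = ((1-0.027)/1)^871 ≈ 4.429e-11, so the shell fraction is 1 - 4.429e-11.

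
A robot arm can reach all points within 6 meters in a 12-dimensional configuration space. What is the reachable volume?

The n-ball volume is π^(n/2)·r^n/Γ(n/2+1). With n=12, r=6: V = 15116544·π^6/5 ≈ 2.90658e+09.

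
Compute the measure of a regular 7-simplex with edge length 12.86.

V_7 = √(8) · 12.86^7 / (7! · 2^(7/2)) ≈ 2885.34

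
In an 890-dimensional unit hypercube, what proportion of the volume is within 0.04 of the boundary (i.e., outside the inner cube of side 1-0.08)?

1 - (1 - 2·0.04)^890 = 1 - 0.92^890 ≈ 1 - 5.904e-33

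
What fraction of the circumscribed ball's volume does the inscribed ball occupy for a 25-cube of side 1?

The radii are 1/2 and 1√25/2, so the volume ratio is (1/√25)^25 = 25^{-25/2} ≈ 3.35544e-18.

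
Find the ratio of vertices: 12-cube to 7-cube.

The 12-cube has 2^12 = 4096 vertices. The 7-cube has 2^7 = 128 vertices. Ratio: 4096/128 = 32.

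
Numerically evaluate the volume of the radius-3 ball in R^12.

V = 59049·π^6/80 ≈ 709613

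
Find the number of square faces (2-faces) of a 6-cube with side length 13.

Number of 2-faces = C(6,2) · 2^(6-2) = 15 · 16 = 240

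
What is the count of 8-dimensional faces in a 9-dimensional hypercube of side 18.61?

Number of 8-faces = C(9,8) · 2^(9-8) = 9 · 2 = 18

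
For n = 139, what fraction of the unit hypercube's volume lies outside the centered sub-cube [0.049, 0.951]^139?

Shell fraction = 1 - (1-0.098)^139 ≈ 0.9999994061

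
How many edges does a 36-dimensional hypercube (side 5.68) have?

Number of 1-faces = C(36,1)·2^(36-1) = 36·34359738368 = 1236950581248.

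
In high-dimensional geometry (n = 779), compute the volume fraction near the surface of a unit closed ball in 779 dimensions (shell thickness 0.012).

1 - (1-0.012)^779 ≈ 0.999918 ≈ 99.9918%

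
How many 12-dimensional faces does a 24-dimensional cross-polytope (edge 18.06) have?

f_12(24-orthoplex) = 2^13 · (24 choose 13) = 20448411648.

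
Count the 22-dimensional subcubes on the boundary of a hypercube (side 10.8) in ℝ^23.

An n-cube has C(n,k)·2^(n-k) k-faces. Here C(23,22)·2^1 = 23·2 = 46.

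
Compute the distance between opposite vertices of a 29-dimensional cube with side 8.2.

d = √(8.2² + 8.2² + ... + 8.2²) [29 terms] = √(29·8.2²) = 8.2√29 ≈ 44.1584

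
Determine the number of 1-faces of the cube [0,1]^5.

An n-cube has C(n,k)·2^(n-k) k-faces. Here C(5,1)·2^4 = 5·16 = 80.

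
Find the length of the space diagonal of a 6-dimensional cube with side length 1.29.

d = √(1.29² + 1.29² + ... + 1.29²) [6 terms] = √(6·1.29²) = 1.29√6 ≈ 3.15984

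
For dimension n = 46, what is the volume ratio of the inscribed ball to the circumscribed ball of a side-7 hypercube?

V_in/V_out = n^(-n/2) = 46^(-46/2) ≈ 5.70913e-39.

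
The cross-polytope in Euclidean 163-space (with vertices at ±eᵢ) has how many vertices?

Number of vertices = 2n = 326.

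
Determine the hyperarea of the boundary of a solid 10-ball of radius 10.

|∂B_10(10)| = 250000000·π^5/3 ≈ 2.55016e+10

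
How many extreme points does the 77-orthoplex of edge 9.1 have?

Number of vertices = 2n = 154.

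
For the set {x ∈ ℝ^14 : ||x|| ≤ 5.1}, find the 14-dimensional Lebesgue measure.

Volume = π^{14/2}·(5.1)^14/Γ(8) ≈ 4.82615e+09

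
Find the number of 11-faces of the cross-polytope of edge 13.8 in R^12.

An n-cross-polytope has 2^(k+1)·C(n,k+1) k-faces. Here 2^12·C(12,12) = 4096·1 = 4096.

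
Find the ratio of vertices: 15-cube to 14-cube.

The 15-cube has 2^15 = 32768 vertices. The 14-cube has 2^14 = 16384 vertices. Ratio: 32768/16384 = 2.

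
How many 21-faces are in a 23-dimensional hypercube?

An n-cube has C(n,k)·2^(n-k) k-faces. Here C(23,21)·2^2 = 253·4 = 1012.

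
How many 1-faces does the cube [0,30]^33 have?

An n-cube has n·2^(n-1) edges. With n = 33: 33·4294967296 = 141733920768.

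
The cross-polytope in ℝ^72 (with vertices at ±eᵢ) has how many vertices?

An n-cross-polytope has 2n vertices; here n = 72, giving 144.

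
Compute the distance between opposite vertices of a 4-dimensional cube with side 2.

d = √(2² + 2² + ... + 2²) [4 terms] = √(4·2²) = 2√4 = 4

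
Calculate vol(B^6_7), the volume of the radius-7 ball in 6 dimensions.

The n-ball volume is π^(n/2)·r^n/Γ(n/2+1). With n=6, r=7: V = 117649·π^3/6 ≈ 607976.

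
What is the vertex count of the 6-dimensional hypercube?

Number of vertices = 2^6 = 64.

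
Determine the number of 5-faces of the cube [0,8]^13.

Choose 5 of 13 axes to span the face (C(13,5) = 1287 ways), then fix each of the remaining 8 coordinates at one of its two extreme values (2^8 = 256 ways): 1287·256 = 329472.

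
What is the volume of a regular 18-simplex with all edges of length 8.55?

V = (8.55^18 / 18!) · √((18+1) / 2^18) ≈ 0.0792786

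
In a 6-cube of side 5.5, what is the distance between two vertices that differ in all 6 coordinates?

Diagonal = √6 · 5.5 ≈ 13.4722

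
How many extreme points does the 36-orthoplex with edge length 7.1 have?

Number of vertices = 2n = 72.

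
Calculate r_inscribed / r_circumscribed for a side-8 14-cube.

r_in / r_out = (8/2) / (8√14/2) = 1/√14 ≈ 0.267261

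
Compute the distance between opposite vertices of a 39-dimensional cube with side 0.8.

Diagonal = √39 · 0.8 ≈ 4.996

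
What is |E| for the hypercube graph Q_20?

The 20-cube has n·2^(n-1) = 20·2^19 = 20·524288 = 10485760 edges.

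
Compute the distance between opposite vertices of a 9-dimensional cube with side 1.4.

The space diagonal of an n-cube of side s is s√n. Here 1.4·√9 = 4.2.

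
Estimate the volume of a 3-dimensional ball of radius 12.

Volume = π^{3/2}·(12)^3/Γ(5/2) = 2304·π ≈ 7238.23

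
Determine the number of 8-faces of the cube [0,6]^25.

f_8(25-cube) = (25 choose 8) · 2^17 = 141764198400.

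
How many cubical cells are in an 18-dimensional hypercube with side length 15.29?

f_3(18-cube) = (18 choose 3) · 2^15 = 26738688.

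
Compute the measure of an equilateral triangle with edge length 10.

Area = (√3/4) · 10² = 43.3013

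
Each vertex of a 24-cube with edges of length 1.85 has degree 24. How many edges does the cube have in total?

The 24-cube has n·2^(n-1) = 24·2^23 = 24·8388608 = 201326592 edges.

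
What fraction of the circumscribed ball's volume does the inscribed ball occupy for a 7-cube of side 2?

V_in / V_out = (r_in/r_out)^7 = (1/√7)^7 = 7^(-7/2) ≈ 0.00110194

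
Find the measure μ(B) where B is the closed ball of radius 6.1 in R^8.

Volume = π^{8/2}·(6.1)^8/Γ(5) ≈ 7.78085e+06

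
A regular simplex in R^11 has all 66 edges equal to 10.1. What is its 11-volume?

For a regular n-simplex with edge a, V = (a^n / n!)·√((n+1)/2^n). With a=10.1, n=11: V ≈ 213.946.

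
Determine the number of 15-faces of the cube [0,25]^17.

An n-cube has C(n,k)·2^(n-k) k-faces. Here C(17,15)·2^2 = 136·4 = 544.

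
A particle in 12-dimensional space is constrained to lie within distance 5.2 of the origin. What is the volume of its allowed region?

V_12(5.2) = π^(12/2) · (5.2)^12 / Γ(12/2 + 1) ≈ 5.21924e+08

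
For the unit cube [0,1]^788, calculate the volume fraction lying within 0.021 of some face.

The inner cube has side 1-2·0.021 = 0.958 and volume (0.958)^788 ≈ 2.07e-15, so the shell holds 1 - 2.07e-15 of the volume.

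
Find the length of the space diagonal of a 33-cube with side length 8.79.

||(8.79,8.79,...,8.79)|| = √(33)·8.79 ≈ 50.4947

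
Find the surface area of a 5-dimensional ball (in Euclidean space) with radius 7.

S_5(7) = 2·π^(5/2)·(7)^4 / Γ(5/2) = 19208·π^2/3 ≈ 63191.8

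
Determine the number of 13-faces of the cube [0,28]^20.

Number of 13-faces = C(20,13) · 2^(20-13) = 77520 · 128 = 9922560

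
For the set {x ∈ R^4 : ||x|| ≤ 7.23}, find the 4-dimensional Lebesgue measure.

V_4(7.23) = π^(4/2) · (7.23)^4 / Γ(4/2 + 1) ≈ 13484.1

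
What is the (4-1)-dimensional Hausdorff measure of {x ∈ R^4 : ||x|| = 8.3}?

S_4(8.3) = 2·π^(4/2)·(8.3)^3 / Γ(4/2) ≈ 11286.6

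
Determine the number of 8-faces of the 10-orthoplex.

Number of 8-faces = 2^(8+1) · C(10,8+1) = 512 · 10 = 5120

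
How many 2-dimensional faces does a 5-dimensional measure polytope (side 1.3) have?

Number of 2-faces = C(5,2) · 2^(5-2) = 10 · 8 = 80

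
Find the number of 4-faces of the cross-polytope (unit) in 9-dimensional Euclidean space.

Each 4-face is the convex hull of 5 vertices, one chosen as ±e_i from each of 5 distinct axes: 2^5·C(9,5) = 4032.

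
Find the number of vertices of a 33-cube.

Each vertex is a binary string of length 33, so there are 2^33 = 8589934592.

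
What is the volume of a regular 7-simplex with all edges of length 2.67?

V = (2.67^7 / 7!) · √((7+1) / 2^7) ≈ 0.0479831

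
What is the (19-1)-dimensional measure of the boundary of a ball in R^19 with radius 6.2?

The surface area of an n-ball is 2π^(n/2) r^(n-1) / Γ(n/2). For n=19, r=6.2: 1.62327e+14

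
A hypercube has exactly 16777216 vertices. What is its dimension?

2^n = 16777216 ⇒ n = log_2(16777216) = 24.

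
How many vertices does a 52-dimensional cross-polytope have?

The vertices are ±e_1, ..., ±e_52, so there are 2·52 = 104.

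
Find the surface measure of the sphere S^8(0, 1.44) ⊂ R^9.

|∂B_9(1.44)| ≈ 548.858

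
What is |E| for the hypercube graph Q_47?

Number of 1-faces = C(47,1)·2^(47-1) = 47·70368744177664 = 3307330976350208.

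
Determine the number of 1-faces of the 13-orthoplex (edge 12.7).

An n-cross-polytope has 2^(k+1)·C(n,k+1) k-faces. Here 2^2·C(13,2) = 4·78 = 312.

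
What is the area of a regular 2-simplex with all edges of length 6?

Area = (√3/4) · 6² = 15.5885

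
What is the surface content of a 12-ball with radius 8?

S_12(8) = 2·π^(12/2)·(8)^11 / Γ(12/2) = 2147483648·π^6/15 ≈ 1.37638e+11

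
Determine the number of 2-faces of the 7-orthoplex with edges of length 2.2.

Each 2-face is the convex hull of 3 vertices, one chosen as ±e_i from each of 3 distinct axes: 2^3·C(7,3) = 280.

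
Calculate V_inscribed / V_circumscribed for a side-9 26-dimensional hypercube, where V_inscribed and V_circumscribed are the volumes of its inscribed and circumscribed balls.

Volume scales as r^n, and r_in/r_out = 1/√26, giving (1/√26)^26 ≈ 4.03038e-19.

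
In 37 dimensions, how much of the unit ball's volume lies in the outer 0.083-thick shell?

1 - (1-0.083)^37 ≈ 0.95948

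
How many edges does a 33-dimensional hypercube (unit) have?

Each of the 2^33 = 8589934592 vertices has degree 33; total edges = 33·2^33/2 = 141733920768.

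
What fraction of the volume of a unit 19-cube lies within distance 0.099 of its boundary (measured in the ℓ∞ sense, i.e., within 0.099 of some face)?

1 - (1 - 2·0.099)^19 = 1 - 0.802^19 ≈ 0.984888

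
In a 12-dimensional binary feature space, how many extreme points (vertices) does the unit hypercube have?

Number of vertices = 2^12 = 4096.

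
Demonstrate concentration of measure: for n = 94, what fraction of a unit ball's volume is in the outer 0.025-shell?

1 - (1-0.025)^94 ≈ 0.907438 ≈ 90.74%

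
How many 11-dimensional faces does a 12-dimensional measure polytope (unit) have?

Number of 11-faces = C(12,11) · 2^(12-11) = 12 · 2 = 24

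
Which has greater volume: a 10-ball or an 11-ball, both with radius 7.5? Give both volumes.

V_10(7.5) ≈ 1.43609e+09. V_11(7.5) ≈ 7.95754e+09. The 11-ball is larger.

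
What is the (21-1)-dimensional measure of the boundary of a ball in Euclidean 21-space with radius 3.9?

S = n·V_n(r)/r = 21·V_21(3.9)/3.9 (volume-to-surface relation), giving 1.94115e+11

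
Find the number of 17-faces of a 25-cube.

An n-cube has C(n,k)·2^(n-k) k-faces. Here C(25,17)·2^8 = 1081575·256 = 276883200.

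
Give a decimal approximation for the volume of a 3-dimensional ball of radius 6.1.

The n-ball volume is π^(n/2)·r^n/Γ(n/2+1). With n=3, r=6.1: V ≈ 950.776.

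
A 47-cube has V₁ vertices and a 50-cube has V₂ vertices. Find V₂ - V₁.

V₁ = 2^47 = 140737488355328. V₂ = 2^50 = 1125899906842624. V₂ - V₁ = 985162418487296.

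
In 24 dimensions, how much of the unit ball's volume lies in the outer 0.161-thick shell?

Shell fraction = 1 - (1-0.161)^24 ≈ 0.985199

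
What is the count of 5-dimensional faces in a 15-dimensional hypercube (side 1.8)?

Choose 5 of 15 axes to span the face (C(15,5) = 3003 ways), then fix each of the remaining 10 coordinates at one of its two extreme values (2^10 = 1024 ways): 3003·1024 = 3075072.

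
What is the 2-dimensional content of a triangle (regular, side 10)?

Area = (√3/4) · 10² = 43.3013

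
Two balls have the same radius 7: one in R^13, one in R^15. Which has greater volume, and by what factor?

V_13(7) ≈ 8.82299e+10, V_15(7) ≈ 1.81093e+12. The 15-ball is larger by a factor of 20.53.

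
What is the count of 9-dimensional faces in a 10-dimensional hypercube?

Choose 9 of 10 axes to span the face (C(10,9) = 10 ways), then fix each of the remaining 1 coordinate at one of its two extreme values (2^1 = 2 ways): 10·2 = 20.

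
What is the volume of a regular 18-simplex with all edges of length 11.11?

Volume = 11.11^18 · √(19/2^18) / 18! ≈ 8.84339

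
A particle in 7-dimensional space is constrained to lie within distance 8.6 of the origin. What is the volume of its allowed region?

The n-ball volume is π^(n/2)·r^n/Γ(n/2+1). With n=7, r=8.6: V ≈ 1.64388e+07.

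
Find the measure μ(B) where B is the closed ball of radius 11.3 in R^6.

V_6(11.3) = π^(6/2) · (11.3)^6 / Γ(6/2 + 1) ≈ 1.07589e+07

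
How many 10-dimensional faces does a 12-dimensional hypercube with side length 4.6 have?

f_10(12-cube) = (12 choose 10) · 2^2 = 264.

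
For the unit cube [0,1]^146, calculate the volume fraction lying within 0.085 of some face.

The inner cube has side 1-2·0.085 = 0.83 and volume (0.83)^146 ≈ 1.533e-12, so the shell holds 1 - 1.533e-12 of the volume.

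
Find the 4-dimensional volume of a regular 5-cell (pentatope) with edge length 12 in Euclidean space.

Volume = 12^4 · √(5/2^4) / 4! ≈ 482.991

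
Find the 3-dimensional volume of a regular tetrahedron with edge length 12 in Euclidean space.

Volume = (√2/12) · 12³ = 203.647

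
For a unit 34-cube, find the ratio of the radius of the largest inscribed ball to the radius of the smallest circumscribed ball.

r_in = 1/2 (half the side); r_out = 1√34/2 (half the diagonal). Ratio = 1/√34 ≈ 0.171499.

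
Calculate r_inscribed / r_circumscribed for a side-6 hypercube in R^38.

For an n-cube of any side s, the inradius is s/2 and the circumradius is s√n/2, so the ratio is 1/√38 ≈ 0.162221.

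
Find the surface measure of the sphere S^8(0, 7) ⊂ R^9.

|∂B_9(7)| = 26353376·π^4/15 ≈ 1.71137e+08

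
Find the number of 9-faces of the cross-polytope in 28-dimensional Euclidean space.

f_9(28-orthoplex) = 2^10 · (28 choose 10) = 13438064640.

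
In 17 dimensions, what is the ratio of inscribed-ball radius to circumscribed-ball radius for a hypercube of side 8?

For an n-cube of any side s, the inradius is s/2 and the circumradius is s√n/2, so the ratio is 1/√17 ≈ 0.242536.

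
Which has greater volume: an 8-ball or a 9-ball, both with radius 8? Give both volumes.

V_8(8) ≈ 6.80939e+07. V_9(8) ≈ 4.42718e+08. The 9-ball is larger.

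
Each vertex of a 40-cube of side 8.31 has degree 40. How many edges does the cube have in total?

Each of the 2^40 = 1099511627776 vertices has degree 40; total edges = 40·2^40/2 = 21990232555520.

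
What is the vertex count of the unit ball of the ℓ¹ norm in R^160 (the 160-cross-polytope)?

The 160-dimensional cross-polytope has 2n = 2·160 = 320 vertices.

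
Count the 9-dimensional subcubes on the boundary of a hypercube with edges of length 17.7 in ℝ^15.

Choose 9 of 15 axes to span the face (C(15,9) = 5005 ways), then fix each of the remaining 6 coordinates at one of its two extreme values (2^6 = 64 ways): 5005·64 = 320320.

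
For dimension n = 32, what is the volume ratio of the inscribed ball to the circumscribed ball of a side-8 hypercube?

V_in/V_out = n^(-n/2) = 32^(-32/2) ≈ 8.27181e-25.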